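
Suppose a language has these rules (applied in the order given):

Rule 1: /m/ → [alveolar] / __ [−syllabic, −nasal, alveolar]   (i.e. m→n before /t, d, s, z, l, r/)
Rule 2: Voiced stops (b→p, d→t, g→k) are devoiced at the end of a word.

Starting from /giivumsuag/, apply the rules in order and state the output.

giivunsuak

Rule 1 (nasal place assimilation): /m/ precedes the alveolar consonant /s/, so it assimilates in place to [n]. /giivumsuag/ → giivunsuag.
Rule 2 (final devoicing): /g/ is a voiced stop in word-final position, so it devoices to [k]. /giivunsuag/ → giivunsuak.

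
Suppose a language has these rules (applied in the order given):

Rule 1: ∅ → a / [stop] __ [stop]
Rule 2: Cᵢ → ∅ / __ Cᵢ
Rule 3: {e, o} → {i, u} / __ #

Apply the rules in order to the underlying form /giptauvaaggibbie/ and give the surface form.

gipatauvaagagibabii

Rule 1 (stop-cluster a-epenthesis): /p/ and /t/ form a stop–stop cluster, so [a] is inserted between them. /g/ and /g/ form a stop–stop cluster, so [a] is inserted between them. /b/ and /b/ form a stop–stop cluster, so [a] is inserted between them. /giptauvaaggibbie/ → gipatauvaagagibabie.
Rule 2 (degemination): no segment meets the environment; /gipatauvaagagibabie/ is unchanged.
Rule 3 (final vowel raising): /e/ is a mid vowel in word-final position, so it raises to [i]. /gipatauvaagagibabie/ → gipatauvaagagibabii.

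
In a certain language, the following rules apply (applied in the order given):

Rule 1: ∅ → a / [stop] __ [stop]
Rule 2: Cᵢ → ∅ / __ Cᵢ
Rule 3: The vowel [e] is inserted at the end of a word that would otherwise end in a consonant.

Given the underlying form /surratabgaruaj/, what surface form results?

suratabagaruaje

Rule 1 (stop-cluster a-epenthesis): /b/ and /g/ form a stop–stop cluster, so [a] is inserted between them. /surratabgaruaj/ → surratabagaruaj.
Rule 2 (degemination): /rr/ is a geminate; the first /r/ deletes. /surratabagaruaj/ → suratabagaruaj.
Rule 3 (final e-epenthesis): the form ends in the consonant /j/, so [e] is inserted word-finally. /suratabagaruaj/ → suratabagaruaje.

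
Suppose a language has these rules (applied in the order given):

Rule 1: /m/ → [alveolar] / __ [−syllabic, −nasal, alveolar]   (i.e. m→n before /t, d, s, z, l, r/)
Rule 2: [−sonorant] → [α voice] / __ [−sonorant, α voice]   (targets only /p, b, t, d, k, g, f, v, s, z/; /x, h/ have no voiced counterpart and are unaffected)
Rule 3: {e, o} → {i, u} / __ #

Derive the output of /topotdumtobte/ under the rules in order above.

topodduntopti

Rule 1 (nasal place assimilation): /m/ precedes the alveolar consonant /t/, so it assimilates in place to [n]. /topotdumtobte/ → topotduntobte.
Rule 2 (regressive voicing assimilation): /t/ precedes the voiced obstruent /d/, so it voices to [d] by assimilation. /b/ precedes the voiceless obstruent /t/, so it devoices to [p] by assimilation. /topotduntobte/ → topodduntopte.
Rule 3 (final vowel raising): /e/ is a mid vowel in word-final position, so it raises to [i]. /topodduntopte/ → topodduntopti.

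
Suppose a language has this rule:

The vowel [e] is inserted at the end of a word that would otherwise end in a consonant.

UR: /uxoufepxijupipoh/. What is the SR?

the form ends in the consonant /h/, so [e] is inserted word-finally.
Surface form: [uxoufepxijupipohe].

uxoufepxijupipohe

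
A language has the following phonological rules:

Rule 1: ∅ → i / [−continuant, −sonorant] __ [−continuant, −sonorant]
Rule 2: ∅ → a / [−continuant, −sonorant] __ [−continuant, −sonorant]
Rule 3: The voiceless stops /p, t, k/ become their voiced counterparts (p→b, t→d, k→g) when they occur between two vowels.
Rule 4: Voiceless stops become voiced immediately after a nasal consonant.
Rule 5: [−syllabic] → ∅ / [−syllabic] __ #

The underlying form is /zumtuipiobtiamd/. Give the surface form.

zumduibiobidiam

Rule 1 (stop-cluster i-epenthesis): /b/ and /t/ form a stop–stop cluster, so [i] is inserted between them. /zumtuipiobtiamd/ → zumtuipiobitiamd.
Rule 2 (stop-cluster a-epenthesis): no segment meets the environment; /zumtuipiobitiamd/ is unchanged.
Rule 3 (intervocalic voicing): /p/ is a voiceless stop between vowels /i/ and /i/, so it voices to [b]. /t/ is a voiceless stop between vowels /i/ and /i/, so it voices to [d]. /zumtuipiobitiamd/ → zumtuibiobidiamd.
Rule 4 (post-nasal voicing): /t/ is a voiceless stop immediately after the nasal /m/, so it voices to [d]. /zumtuibiobidiamd/ → zumduibiobidiamd.
Rule 5 (final cluster simplification): /d/ is the second consonant of a word-final cluster /md/, so it deletes. /zumduibiobidiamd/ → zumduibiobidiam.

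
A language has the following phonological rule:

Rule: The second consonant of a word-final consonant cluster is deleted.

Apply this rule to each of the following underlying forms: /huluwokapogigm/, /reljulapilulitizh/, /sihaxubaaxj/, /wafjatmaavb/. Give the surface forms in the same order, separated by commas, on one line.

/huluwokapogigm/: /m/ is the second consonant of a word-final cluster /gm/, so it deletes. → [huluwokapogig].
/reljulapilulitizh/: /h/ is the second consonant of a word-final cluster /zh/, so it deletes. → [reljulapilulitiz].
/sihaxubaaxj/: /j/ is the second consonant of a word-final cluster /xj/, so it deletes. → [sihaxubaax].
/wafjatmaavb/: /b/ is the second consonant of a word-final cluster /vb/, so it deletes. → [wafjatmaav].

huluwokapogig, reljulapilulitiz, sihaxubaax, wafjatmaav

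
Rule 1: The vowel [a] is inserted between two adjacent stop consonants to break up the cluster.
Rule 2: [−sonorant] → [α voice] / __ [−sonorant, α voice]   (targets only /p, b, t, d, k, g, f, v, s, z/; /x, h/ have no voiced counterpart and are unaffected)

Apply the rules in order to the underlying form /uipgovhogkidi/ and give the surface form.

uipagofhogakidi

Rule 1 (stop-cluster a-epenthesis): /p/ and /g/ form a stop–stop cluster, so [a] is inserted between them. /g/ and /k/ form a stop–stop cluster, so [a] is inserted between them. /uipgovhogkidi/ → uipagovhogakidi.
Rule 2 (regressive voicing assimilation): /v/ precedes the voiceless obstruent /h/, so it devoices to [f] by assimilation. /uipagovhogakidi/ → uipagofhogakidi.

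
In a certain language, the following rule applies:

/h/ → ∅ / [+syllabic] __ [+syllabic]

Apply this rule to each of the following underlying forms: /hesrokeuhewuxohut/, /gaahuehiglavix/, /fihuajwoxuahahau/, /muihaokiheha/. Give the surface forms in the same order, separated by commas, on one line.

/hesrokeuhewuxohut/: /h/ occurs between vowels /u/ and /e/, so it deletes. /h/ occurs between vowels /o/ and /u/, so it deletes. → [hesrokeuewuxout].
/gaahuehiglavix/: /h/ occurs between vowels /a/ and /u/, so it deletes. /h/ occurs between vowels /e/ and /i/, so it deletes. → [gaaueiglavix].
/fihuajwoxuahahau/: /h/ occurs between vowels /i/ and /u/, so it deletes. /h/ occurs between vowels /a/ and /a/, so it deletes. /h/ occurs between vowels /a/ and /a/, so it deletes. → [fiuajwoxuaaau].
/muihaokiheha/: /h/ occurs between vowels /i/ and /a/, so it deletes. /h/ occurs between vowels /i/ and /e/, so it deletes. /h/ occurs between vowels /e/ and /a/, so it deletes. → [muiaokiea].

hesrokeuewuxout, gaaueiglavix, fiuajwoxuaaau, muiaokiea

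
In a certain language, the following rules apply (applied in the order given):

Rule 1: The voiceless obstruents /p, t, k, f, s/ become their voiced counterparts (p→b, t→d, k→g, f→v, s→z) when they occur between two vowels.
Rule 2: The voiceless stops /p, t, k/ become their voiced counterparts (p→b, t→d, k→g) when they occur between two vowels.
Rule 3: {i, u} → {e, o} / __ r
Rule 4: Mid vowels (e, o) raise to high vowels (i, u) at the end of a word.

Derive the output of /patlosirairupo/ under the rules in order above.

Rule 1 (intervocalic voicing): /s/ is a voiceless obstruent between vowels /o/ and /i/, so it voices to [z]. /p/ is a voiceless obstruent between vowels /u/ and /o/, so it voices to [b]. /patlosirairupo/ → patlozirairubo.
Rule 2 (intervocalic voicing): no segment meets the environment; /patlozirairubo/ is unchanged.
Rule 3 (pre-rhotic lowering): /i/ is a high vowel immediately before /r/, so it lowers to [e]. /i/ is a high vowel immediately before /r/, so it lowers to [e]. /patlozirairubo/ → patlozeraerubo.
Rule 4 (final vowel raising): /o/ is a mid vowel in word-final position, so it raises to [u]. /patlozeraerubo/ → patlozeraerubu.

patlozeraerubu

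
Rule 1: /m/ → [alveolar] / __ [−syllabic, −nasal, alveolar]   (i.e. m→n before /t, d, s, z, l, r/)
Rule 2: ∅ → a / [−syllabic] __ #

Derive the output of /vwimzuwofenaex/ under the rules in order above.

vwinzuwofenaexa

Rule 1 (nasal place assimilation): /m/ precedes the alveolar consonant /z/, so it assimilates in place to [n]. /vwimzuwofenaex/ → vwinzuwofenaex.
Rule 2 (final a-epenthesis): the form ends in the consonant /x/, so [a] is inserted word-finally. /vwinzuwofenaex/ → vwinzuwofenaexa.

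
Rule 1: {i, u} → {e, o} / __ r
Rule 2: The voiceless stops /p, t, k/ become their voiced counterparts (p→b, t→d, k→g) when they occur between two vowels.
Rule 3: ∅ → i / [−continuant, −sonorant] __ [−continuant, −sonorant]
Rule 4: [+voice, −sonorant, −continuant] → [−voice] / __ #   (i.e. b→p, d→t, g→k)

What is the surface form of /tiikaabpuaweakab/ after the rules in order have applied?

tiigaabipuaweagap

Rule 1 (pre-rhotic lowering): no segment meets the environment; /tiikaabpuaweakab/ is unchanged.
Rule 2 (intervocalic voicing): /k/ is a voiceless stop between vowels /i/ and /a/, so it voices to [g]. /k/ is a voiceless stop between vowels /a/ and /a/, so it voices to [g]. /tiikaabpuaweakab/ → tiigaabpuaweagab.
Rule 3 (stop-cluster i-epenthesis): /b/ and /p/ form a stop–stop cluster, so [i] is inserted between them. /tiigaabpuaweagab/ → tiigaabipuaweagab.
Rule 4 (final devoicing): /b/ is a voiced stop in word-final position, so it devoices to [p]. /tiigaabipuaweagab/ → tiigaabipuaweagap.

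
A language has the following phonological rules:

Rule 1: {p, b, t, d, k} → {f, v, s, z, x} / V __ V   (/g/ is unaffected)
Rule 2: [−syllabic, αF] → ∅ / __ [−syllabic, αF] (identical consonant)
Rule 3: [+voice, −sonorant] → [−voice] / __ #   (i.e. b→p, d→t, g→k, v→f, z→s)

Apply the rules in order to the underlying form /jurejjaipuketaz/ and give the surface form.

Rule 1 (intervocalic spirantization): /p/ is a stop between vowels /i/ and /u/, so it spirantizes to the fricative [f]. /k/ is a stop between vowels /u/ and /e/, so it spirantizes to the fricative [x]. /t/ is a stop between vowels /e/ and /a/, so it spirantizes to the fricative [s]. /jurejjaipuketaz/ → jurejjaifuxesaz.
Rule 2 (degemination): /jj/ is a geminate; the first /j/ deletes. /jurejjaifuxesaz/ → jurejaifuxesaz.
Rule 3 (final devoicing): /z/ is a voiced obstruent in word-final position, so it devoices to [s]. /jurejaifuxesaz/ → jurejaifuxesas.

jurejaifuxesas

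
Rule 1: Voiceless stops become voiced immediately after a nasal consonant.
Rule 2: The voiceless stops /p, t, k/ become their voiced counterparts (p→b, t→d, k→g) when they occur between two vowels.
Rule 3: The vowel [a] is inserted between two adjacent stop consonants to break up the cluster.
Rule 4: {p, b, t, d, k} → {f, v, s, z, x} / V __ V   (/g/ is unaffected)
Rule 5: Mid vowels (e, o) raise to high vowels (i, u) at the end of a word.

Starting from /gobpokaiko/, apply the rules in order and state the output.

govafogaigu

Rule 1 (post-nasal voicing): no segment meets the environment; /gobpokaiko/ is unchanged.
Rule 2 (intervocalic voicing): /k/ is a voiceless stop between vowels /o/ and /a/, so it voices to [g]. /k/ is a voiceless stop between vowels /i/ and /o/, so it voices to [g]. /gobpokaiko/ → gobpogaigo.
Rule 3 (stop-cluster a-epenthesis): /b/ and /p/ form a stop–stop cluster, so [a] is inserted between them. /gobpogaigo/ → gobapogaigo.
Rule 4 (intervocalic spirantization): /b/ is a stop between vowels /o/ and /a/, so it spirantizes to the fricative [v]. /p/ is a stop between vowels /a/ and /o/, so it spirantizes to the fricative [f]. /gobapogaigo/ → govafogaigo.
Rule 5 (final vowel raising): /o/ is a mid vowel in word-final position, so it raises to [u]. /govafogaigo/ → govafogaigu.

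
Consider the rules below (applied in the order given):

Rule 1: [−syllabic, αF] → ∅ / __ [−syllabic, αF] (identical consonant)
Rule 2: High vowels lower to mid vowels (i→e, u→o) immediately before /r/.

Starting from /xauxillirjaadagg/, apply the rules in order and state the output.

Rule 1 (degemination): /ll/ is a geminate; the first /l/ deletes. /gg/ is a geminate; the first /g/ deletes. /xauxillirjaadagg/ → xauxilirjaadag.
Rule 2 (pre-rhotic lowering): /i/ is a high vowel immediately before /r/, so it lowers to [e]. /xauxilirjaadag/ → xauxilerjaadag.

xauxilerjaadag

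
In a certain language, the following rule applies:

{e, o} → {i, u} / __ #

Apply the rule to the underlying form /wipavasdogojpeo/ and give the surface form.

wipavasdogojpeu

/o/ is a mid vowel in word-final position, so it raises to [u].
Surface form: [wipavasdogojpeu].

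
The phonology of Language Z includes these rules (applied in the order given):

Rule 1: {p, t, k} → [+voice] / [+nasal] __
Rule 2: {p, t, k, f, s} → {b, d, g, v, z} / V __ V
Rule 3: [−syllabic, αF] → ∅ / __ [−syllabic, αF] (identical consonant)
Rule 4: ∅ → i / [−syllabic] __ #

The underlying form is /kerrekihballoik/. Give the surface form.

Rule 1 (post-nasal voicing): no segment meets the environment; /kerrekihballoik/ is unchanged.
Rule 2 (intervocalic voicing): /k/ is a voiceless obstruent between vowels /e/ and /i/, so it voices to [g]. /kerrekihballoik/ → kerregihballoik.
Rule 3 (degemination): /rr/ is a geminate; the first /r/ deletes. /ll/ is a geminate; the first /l/ deletes. /kerregihballoik/ → keregihbaloik.
Rule 4 (final i-epenthesis): the form ends in the consonant /k/, so [i] is inserted word-finally. /keregihbaloik/ → keregihbaloiki.

keregihbaloiki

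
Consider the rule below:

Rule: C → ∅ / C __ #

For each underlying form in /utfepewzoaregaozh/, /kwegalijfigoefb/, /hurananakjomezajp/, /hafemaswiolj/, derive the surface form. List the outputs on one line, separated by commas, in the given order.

utfepewzoaregaoz, kwegalijfigoef, hurananakjomezaj, hafemaswiol

/utfepewzoaregaozh/: /h/ is the second consonant of a word-final cluster /zh/, so it deletes. → [utfepewzoaregaoz].
/kwegalijfigoefb/: /b/ is the second consonant of a word-final cluster /fb/, so it deletes. → [kwegalijfigoef].
/hurananakjomezajp/: /p/ is the second consonant of a word-final cluster /jp/, so it deletes. → [hurananakjomezaj].
/hafemaswiolj/: /j/ is the second consonant of a word-final cluster /lj/, so it deletes. → [hafemaswiol].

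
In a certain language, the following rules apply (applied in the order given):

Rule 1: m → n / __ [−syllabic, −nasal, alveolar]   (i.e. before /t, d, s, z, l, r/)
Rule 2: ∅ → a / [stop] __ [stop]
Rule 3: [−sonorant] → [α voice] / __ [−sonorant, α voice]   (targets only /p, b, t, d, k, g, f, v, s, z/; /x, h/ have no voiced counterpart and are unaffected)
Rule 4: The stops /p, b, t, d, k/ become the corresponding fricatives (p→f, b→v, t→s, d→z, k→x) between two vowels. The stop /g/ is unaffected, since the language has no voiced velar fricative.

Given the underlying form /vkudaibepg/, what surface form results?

fkuzaivefag

Rule 1 (nasal place assimilation): no segment meets the environment; /vkudaibepg/ is unchanged.
Rule 2 (stop-cluster a-epenthesis): /p/ and /g/ form a stop–stop cluster, so [a] is inserted between them. /vkudaibepg/ → vkudaibepag.
Rule 3 (regressive voicing assimilation): /v/ precedes the voiceless obstruent /k/, so it devoices to [f] by assimilation. /vkudaibepag/ → fkudaibepag.
Rule 4 (intervocalic spirantization): /d/ is a stop between vowels /u/ and /a/, so it spirantizes to the fricative [z]. /b/ is a stop between vowels /i/ and /e/, so it spirantizes to the fricative [v]. /p/ is a stop between vowels /e/ and /a/, so it spirantizes to the fricative [f]. /fkudaibepag/ → fkuzaivefag.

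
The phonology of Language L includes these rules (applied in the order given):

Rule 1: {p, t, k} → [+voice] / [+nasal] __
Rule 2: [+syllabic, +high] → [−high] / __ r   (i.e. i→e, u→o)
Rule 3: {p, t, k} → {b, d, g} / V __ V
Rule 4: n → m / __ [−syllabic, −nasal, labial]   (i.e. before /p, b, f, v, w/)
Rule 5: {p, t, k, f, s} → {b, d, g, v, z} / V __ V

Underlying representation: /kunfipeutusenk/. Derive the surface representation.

Rule 1 (post-nasal voicing): /k/ is a voiceless stop immediately after the nasal /n/, so it voices to [g]. /kunfipeutusenk/ → kunfipeutuseng.
Rule 2 (pre-rhotic lowering): no segment meets the environment; /kunfipeutuseng/ is unchanged.
Rule 3 (intervocalic voicing): /p/ is a voiceless stop between vowels /i/ and /e/, so it voices to [b]. /t/ is a voiceless stop between vowels /u/ and /u/, so it voices to [d]. /kunfipeutuseng/ → kunfibeuduseng.
Rule 4 (nasal place assimilation): /n/ precedes the labial consonant /f/, so it assimilates in place to [m]. /kunfibeuduseng/ → kumfibeuduseng.
Rule 5 (intervocalic voicing): /s/ is a voiceless obstruent between vowels /u/ and /e/, so it voices to [z]. /kumfibeuduseng/ → kumfibeuduzeng.

kumfibeuduzeng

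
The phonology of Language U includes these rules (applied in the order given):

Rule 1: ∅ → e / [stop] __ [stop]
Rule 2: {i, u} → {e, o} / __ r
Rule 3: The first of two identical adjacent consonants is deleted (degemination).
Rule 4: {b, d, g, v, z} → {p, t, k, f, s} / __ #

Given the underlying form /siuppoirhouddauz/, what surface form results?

Rule 1 (stop-cluster e-epenthesis): /p/ and /p/ form a stop–stop cluster, so [e] is inserted between them. /d/ and /d/ form a stop–stop cluster, so [e] is inserted between them. /siuppoirhouddauz/ → siupepoirhoudedauz.
Rule 2 (pre-rhotic lowering): /i/ is a high vowel immediately before /r/, so it lowers to [e]. /siupepoirhoudedauz/ → siupepoerhoudedauz.
Rule 3 (degemination): no segment meets the environment; /siupepoerhoudedauz/ is unchanged.
Rule 4 (final devoicing): /z/ is a voiced obstruent in word-final position, so it devoices to [s]. /siupepoerhoudedauz/ → siupepoerhoudedaus.

siupepoerhoudedaus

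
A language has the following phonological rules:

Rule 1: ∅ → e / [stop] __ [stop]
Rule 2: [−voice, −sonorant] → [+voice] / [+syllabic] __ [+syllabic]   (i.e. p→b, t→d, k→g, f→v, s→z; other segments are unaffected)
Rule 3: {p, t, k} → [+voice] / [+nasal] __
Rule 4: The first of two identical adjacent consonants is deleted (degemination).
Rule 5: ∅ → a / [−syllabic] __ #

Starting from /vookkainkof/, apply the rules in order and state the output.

voogegaingofa

Rule 1 (stop-cluster e-epenthesis): /k/ and /k/ form a stop–stop cluster, so [e] is inserted between them. /vookkainkof/ → vookekainkof.
Rule 2 (intervocalic voicing): /k/ is a voiceless obstruent between vowels /o/ and /e/, so it voices to [g]. /k/ is a voiceless obstruent between vowels /e/ and /a/, so it voices to [g]. /vookekainkof/ → voogegainkof.
Rule 3 (post-nasal voicing): /k/ is a voiceless stop immediately after the nasal /n/, so it voices to [g]. /voogegainkof/ → voogegaingof.
Rule 4 (degemination): no segment meets the environment; /voogegaingof/ is unchanged.
Rule 5 (final a-epenthesis): the form ends in the consonant /f/, so [a] is inserted word-finally. /voogegaingof/ → voogegaingofa.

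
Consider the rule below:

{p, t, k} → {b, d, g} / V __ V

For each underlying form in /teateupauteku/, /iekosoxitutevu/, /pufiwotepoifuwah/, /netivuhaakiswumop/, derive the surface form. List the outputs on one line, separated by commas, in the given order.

/teateupauteku/: /t/ is a voiceless stop between vowels /a/ and /e/, so it voices to [d]. /p/ is a voiceless stop between vowels /u/ and /a/, so it voices to [b]. /t/ is a voiceless stop between vowels /u/ and /e/, so it voices to [d]. /k/ is a voiceless stop between vowels /e/ and /u/, so it voices to [g]. → [teadeubaudegu].
/iekosoxitutevu/: /k/ is a voiceless stop between vowels /e/ and /o/, so it voices to [g]. /t/ is a voiceless stop between vowels /i/ and /u/, so it voices to [d]. /t/ is a voiceless stop between vowels /u/ and /e/, so it voices to [d]. → [iegosoxidudevu].
/pufiwotepoifuwah/: /t/ is a voiceless stop between vowels /o/ and /e/, so it voices to [d]. /p/ is a voiceless stop between vowels /e/ and /o/, so it voices to [b]. → [pufiwodeboifuwah].
/netivuhaakiswumop/: /t/ is a voiceless stop between vowels /e/ and /i/, so it voices to [d]. /k/ is a voiceless stop between vowels /a/ and /i/, so it voices to [g]. → [nedivuhaagiswumop].

teadeubaudegu, iegosoxidudevu, pufiwodeboifuwah, nedivuhaagiswumop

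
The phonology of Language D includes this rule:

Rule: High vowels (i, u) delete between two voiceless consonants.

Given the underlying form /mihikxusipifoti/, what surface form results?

/i/ is a high vowel flanked by voiceless consonants /h/ and /k/, so it deletes.
/u/ is a high vowel flanked by voiceless consonants /x/ and /s/, so it deletes.
/i/ is a high vowel flanked by voiceless consonants /s/ and /p/, so it deletes.
/i/ is a high vowel flanked by voiceless consonants /p/ and /f/, so it deletes.
Surface form: [mihkxspfoti].

mihkxspfoti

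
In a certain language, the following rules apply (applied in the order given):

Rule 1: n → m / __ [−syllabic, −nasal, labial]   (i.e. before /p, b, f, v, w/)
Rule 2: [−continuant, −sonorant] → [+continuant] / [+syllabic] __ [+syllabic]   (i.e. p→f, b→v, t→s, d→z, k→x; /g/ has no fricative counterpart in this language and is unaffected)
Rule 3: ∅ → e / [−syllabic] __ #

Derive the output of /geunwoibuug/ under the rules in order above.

Rule 1 (nasal place assimilation): /n/ precedes the labial consonant /w/, so it assimilates in place to [m]. /geunwoibuug/ → geumwoibuug.
Rule 2 (intervocalic spirantization): /b/ is a stop between vowels /i/ and /u/, so it spirantizes to the fricative [v]. /geumwoibuug/ → geumwoivuug.
Rule 3 (final e-epenthesis): the form ends in the consonant /g/, so [e] is inserted word-finally. /geumwoivuug/ → geumwoivuuge.

geumwoivuuge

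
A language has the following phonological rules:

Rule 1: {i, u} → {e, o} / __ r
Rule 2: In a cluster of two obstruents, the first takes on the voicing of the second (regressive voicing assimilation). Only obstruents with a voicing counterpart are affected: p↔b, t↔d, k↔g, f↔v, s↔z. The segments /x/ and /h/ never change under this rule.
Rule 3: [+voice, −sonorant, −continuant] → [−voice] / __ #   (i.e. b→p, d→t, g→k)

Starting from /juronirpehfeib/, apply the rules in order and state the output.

Rule 1 (pre-rhotic lowering): /u/ is a high vowel immediately before /r/, so it lowers to [o]. /i/ is a high vowel immediately before /r/, so it lowers to [e]. /juronirpehfeib/ → joronerpehfeib.
Rule 2 (regressive voicing assimilation): no segment meets the environment; /joronerpehfeib/ is unchanged.
Rule 3 (final devoicing): /b/ is a voiced stop in word-final position, so it devoices to [p]. /joronerpehfeib/ → joronerpehfeip.

joronerpehfeip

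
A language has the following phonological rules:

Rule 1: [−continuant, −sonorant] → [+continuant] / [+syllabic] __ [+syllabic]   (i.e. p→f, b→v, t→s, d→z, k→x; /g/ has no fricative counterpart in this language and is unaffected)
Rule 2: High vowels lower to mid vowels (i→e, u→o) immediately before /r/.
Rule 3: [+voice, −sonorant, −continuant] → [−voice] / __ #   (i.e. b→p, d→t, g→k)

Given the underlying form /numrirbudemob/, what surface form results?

Rule 1 (intervocalic spirantization): /d/ is a stop between vowels /u/ and /e/, so it spirantizes to the fricative [z]. /numrirbudemob/ → numrirbuzemob.
Rule 2 (pre-rhotic lowering): /i/ is a high vowel immediately before /r/, so it lowers to [e]. /numrirbuzemob/ → numrerbuzemob.
Rule 3 (final devoicing): /b/ is a voiced stop in word-final position, so it devoices to [p]. /numrerbuzemob/ → numrerbuzemop.

numrerbuzemop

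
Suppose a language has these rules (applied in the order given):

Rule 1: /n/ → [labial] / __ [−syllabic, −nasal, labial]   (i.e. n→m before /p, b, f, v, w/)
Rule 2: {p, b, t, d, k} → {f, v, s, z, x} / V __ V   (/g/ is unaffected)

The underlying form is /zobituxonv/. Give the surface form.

zovisuxomv

Rule 1 (nasal place assimilation): /n/ precedes the labial consonant /v/, so it assimilates in place to [m]. /zobituxonv/ → zobituxomv.
Rule 2 (intervocalic spirantization): /b/ is a stop between vowels /o/ and /i/, so it spirantizes to the fricative [v]. /t/ is a stop between vowels /i/ and /u/, so it spirantizes to the fricative [s]. /zobituxomv/ → zovisuxomv.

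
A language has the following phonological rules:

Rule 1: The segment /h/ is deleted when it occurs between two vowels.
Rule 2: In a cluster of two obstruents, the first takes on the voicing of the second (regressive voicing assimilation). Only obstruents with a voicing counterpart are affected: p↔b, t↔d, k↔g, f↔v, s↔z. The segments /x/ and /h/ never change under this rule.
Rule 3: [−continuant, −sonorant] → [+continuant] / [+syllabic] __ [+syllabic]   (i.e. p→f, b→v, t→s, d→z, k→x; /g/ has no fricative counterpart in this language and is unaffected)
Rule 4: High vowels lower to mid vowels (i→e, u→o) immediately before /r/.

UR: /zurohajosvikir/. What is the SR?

zoroajozvixer

Rule 1 (intervocalic h-deletion): /h/ occurs between vowels /o/ and /a/, so it deletes. /zurohajosvikir/ → zuroajosvikir.
Rule 2 (regressive voicing assimilation): /s/ precedes the voiced obstruent /v/, so it voices to [z] by assimilation. /zuroajosvikir/ → zuroajozvikir.
Rule 3 (intervocalic spirantization): /k/ is a stop between vowels /i/ and /i/, so it spirantizes to the fricative [x]. /zuroajozvikir/ → zuroajozvixir.
Rule 4 (pre-rhotic lowering): /u/ is a high vowel immediately before /r/, so it lowers to [o]. /i/ is a high vowel immediately before /r/, so it lowers to [e]. /zuroajozvixir/ → zoroajozvixer.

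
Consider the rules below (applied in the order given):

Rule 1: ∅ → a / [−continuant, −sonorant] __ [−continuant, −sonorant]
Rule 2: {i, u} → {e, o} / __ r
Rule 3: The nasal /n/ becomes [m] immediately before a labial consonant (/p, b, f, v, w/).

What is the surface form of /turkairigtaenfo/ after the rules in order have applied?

Rule 1 (stop-cluster a-epenthesis): /g/ and /t/ form a stop–stop cluster, so [a] is inserted between them. /turkairigtaenfo/ → turkairigataenfo.
Rule 2 (pre-rhotic lowering): /u/ is a high vowel immediately before /r/, so it lowers to [o]. /i/ is a high vowel immediately before /r/, so it lowers to [e]. /turkairigataenfo/ → torkaerigataenfo.
Rule 3 (nasal place assimilation): /n/ precedes the labial consonant /f/, so it assimilates in place to [m]. /torkaerigataenfo/ → torkaerigataemfo.

torkaerigataemfo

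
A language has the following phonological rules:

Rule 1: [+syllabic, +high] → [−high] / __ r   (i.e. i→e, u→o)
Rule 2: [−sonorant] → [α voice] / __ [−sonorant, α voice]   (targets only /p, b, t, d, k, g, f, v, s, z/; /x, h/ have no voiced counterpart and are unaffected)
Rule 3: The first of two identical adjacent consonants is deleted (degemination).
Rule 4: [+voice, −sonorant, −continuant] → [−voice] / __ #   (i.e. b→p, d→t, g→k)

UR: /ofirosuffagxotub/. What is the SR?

Rule 1 (pre-rhotic lowering): /i/ is a high vowel immediately before /r/, so it lowers to [e]. /ofirosuffagxotub/ → oferosuffagxotub.
Rule 2 (regressive voicing assimilation): /g/ precedes the voiceless obstruent /x/, so it devoices to [k] by assimilation. /oferosuffagxotub/ → oferosuffakxotub.
Rule 3 (degemination): /ff/ is a geminate; the first /f/ deletes. /oferosuffakxotub/ → oferosufakxotub.
Rule 4 (final devoicing): /b/ is a voiced stop in word-final position, so it devoices to [p]. /oferosufakxotub/ → oferosufakxotup.

oferosufakxotup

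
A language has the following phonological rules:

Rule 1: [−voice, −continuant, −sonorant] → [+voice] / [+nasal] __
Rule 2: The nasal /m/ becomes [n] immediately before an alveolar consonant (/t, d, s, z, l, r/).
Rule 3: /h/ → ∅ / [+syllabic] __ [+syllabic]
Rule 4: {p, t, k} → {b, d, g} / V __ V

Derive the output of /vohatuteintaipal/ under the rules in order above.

Rule 1 (post-nasal voicing): /t/ is a voiceless stop immediately after the nasal /n/, so it voices to [d]. /vohatuteintaipal/ → vohatuteindaipal.
Rule 2 (nasal place assimilation): no segment meets the environment; /vohatuteindaipal/ is unchanged.
Rule 3 (intervocalic h-deletion): /h/ occurs between vowels /o/ and /a/, so it deletes. /vohatuteindaipal/ → voatuteindaipal.
Rule 4 (intervocalic voicing): /t/ is a voiceless stop between vowels /a/ and /u/, so it voices to [d]. /t/ is a voiceless stop between vowels /u/ and /e/, so it voices to [d]. /p/ is a voiceless stop between vowels /i/ and /a/, so it voices to [b]. /voatuteindaipal/ → voadudeindaibal.

voadudeindaibal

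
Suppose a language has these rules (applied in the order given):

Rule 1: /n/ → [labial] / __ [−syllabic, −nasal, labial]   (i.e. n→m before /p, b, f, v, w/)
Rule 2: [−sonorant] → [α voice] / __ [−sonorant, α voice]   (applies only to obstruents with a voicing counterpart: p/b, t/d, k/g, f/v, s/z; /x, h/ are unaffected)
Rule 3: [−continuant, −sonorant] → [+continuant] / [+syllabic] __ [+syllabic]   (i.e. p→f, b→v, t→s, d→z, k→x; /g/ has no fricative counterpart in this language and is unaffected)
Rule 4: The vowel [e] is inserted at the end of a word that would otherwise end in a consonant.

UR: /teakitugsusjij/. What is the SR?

Rule 1 (nasal place assimilation): no segment meets the environment; /teakitugsusjij/ is unchanged.
Rule 2 (regressive voicing assimilation): /g/ precedes the voiceless obstruent /s/, so it devoices to [k] by assimilation. /teakitugsusjij/ → teakituksusjij.
Rule 3 (intervocalic spirantization): /k/ is a stop between vowels /a/ and /i/, so it spirantizes to the fricative [x]. /t/ is a stop between vowels /i/ and /u/, so it spirantizes to the fricative [s]. /teakituksusjij/ → teaxisuksusjij.
Rule 4 (final e-epenthesis): the form ends in the consonant /j/, so [e] is inserted word-finally. /teaxisuksusjij/ → teaxisuksusjije.

teaxisuksusjije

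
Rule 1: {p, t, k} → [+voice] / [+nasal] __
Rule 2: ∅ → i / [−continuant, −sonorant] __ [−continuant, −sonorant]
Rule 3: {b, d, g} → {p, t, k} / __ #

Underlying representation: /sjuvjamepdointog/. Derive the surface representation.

sjuvjamepidoindok

Rule 1 (post-nasal voicing): /t/ is a voiceless stop immediately after the nasal /n/, so it voices to [d]. /sjuvjamepdointog/ → sjuvjamepdoindog.
Rule 2 (stop-cluster i-epenthesis): /p/ and /d/ form a stop–stop cluster, so [i] is inserted between them. /sjuvjamepdoindog/ → sjuvjamepidoindog.
Rule 3 (final devoicing): /g/ is a voiced stop in word-final position, so it devoices to [k]. /sjuvjamepidoindog/ → sjuvjamepidoindok.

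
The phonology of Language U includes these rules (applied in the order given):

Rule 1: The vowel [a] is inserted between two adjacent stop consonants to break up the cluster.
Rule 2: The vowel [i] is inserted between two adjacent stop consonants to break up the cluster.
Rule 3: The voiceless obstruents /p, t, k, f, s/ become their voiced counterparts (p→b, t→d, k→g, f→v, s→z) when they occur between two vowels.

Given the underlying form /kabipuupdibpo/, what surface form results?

kabibuubadibabo

Rule 1 (stop-cluster a-epenthesis): /p/ and /d/ form a stop–stop cluster, so [a] is inserted between them. /b/ and /p/ form a stop–stop cluster, so [a] is inserted between them. /kabipuupdibpo/ → kabipuupadibapo.
Rule 2 (stop-cluster i-epenthesis): no segment meets the environment; /kabipuupadibapo/ is unchanged.
Rule 3 (intervocalic voicing): /p/ is a voiceless obstruent between vowels /i/ and /u/, so it voices to [b]. /p/ is a voiceless obstruent between vowels /u/ and /a/, so it voices to [b]. /p/ is a voiceless obstruent between vowels /a/ and /o/, so it voices to [b]. /kabipuupadibapo/ → kabibuubadibabo.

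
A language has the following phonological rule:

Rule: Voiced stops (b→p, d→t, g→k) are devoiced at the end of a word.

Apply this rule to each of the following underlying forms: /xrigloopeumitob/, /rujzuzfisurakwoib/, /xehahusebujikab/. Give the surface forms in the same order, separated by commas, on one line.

/xrigloopeumitob/: /b/ is a voiced stop in word-final position, so it devoices to [p]. → [xrigloopeumitop].
/rujzuzfisurakwoib/: /b/ is a voiced stop in word-final position, so it devoices to [p]. → [rujzuzfisurakwoip].
/xehahusebujikab/: /b/ is a voiced stop in word-final position, so it devoices to [p]. → [xehahusebujikap].

xrigloopeumitop, rujzuzfisurakwoip, xehahusebujikap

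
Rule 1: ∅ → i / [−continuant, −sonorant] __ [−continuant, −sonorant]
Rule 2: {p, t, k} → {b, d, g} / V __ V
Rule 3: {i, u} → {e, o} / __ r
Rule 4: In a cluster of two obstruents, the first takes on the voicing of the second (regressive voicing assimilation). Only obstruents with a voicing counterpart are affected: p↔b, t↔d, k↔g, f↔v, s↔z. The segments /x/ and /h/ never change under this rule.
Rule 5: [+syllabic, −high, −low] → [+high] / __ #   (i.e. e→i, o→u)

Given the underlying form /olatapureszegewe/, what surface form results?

Rule 1 (stop-cluster i-epenthesis): no segment meets the environment; /olatapureszegewe/ is unchanged.
Rule 2 (intervocalic voicing): /t/ is a voiceless stop between vowels /a/ and /a/, so it voices to [d]. /p/ is a voiceless stop between vowels /a/ and /u/, so it voices to [b]. /olatapureszegewe/ → oladabureszegewe.
Rule 3 (pre-rhotic lowering): /u/ is a high vowel immediately before /r/, so it lowers to [o]. /oladabureszegewe/ → oladaboreszegewe.
Rule 4 (regressive voicing assimilation): /s/ precedes the voiced obstruent /z/, so it voices to [z] by assimilation. /oladaboreszegewe/ → oladaborezzegewe.
Rule 5 (final vowel raising): /e/ is a mid vowel in word-final position, so it raises to [i]. /oladaborezzegewe/ → oladaborezzegewi.

oladaborezzegewi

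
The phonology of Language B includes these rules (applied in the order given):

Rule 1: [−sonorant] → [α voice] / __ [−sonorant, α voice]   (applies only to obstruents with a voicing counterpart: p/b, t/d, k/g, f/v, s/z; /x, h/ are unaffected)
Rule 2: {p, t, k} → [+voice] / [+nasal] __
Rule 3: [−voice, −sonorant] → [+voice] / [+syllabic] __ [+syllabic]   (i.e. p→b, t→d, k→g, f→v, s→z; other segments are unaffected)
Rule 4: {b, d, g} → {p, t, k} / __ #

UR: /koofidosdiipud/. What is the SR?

koovidozdiibut

Rule 1 (regressive voicing assimilation): /s/ precedes the voiced obstruent /d/, so it voices to [z] by assimilation. /koofidosdiipud/ → koofidozdiipud.
Rule 2 (post-nasal voicing): no segment meets the environment; /koofidozdiipud/ is unchanged.
Rule 3 (intervocalic voicing): /f/ is a voiceless obstruent between vowels /o/ and /i/, so it voices to [v]. /p/ is a voiceless obstruent between vowels /i/ and /u/, so it voices to [b]. /koofidozdiipud/ → koovidozdiibud.
Rule 4 (final devoicing): /d/ is a voiced stop in word-final position, so it devoices to [t]. /koovidozdiibud/ → koovidozdiibut.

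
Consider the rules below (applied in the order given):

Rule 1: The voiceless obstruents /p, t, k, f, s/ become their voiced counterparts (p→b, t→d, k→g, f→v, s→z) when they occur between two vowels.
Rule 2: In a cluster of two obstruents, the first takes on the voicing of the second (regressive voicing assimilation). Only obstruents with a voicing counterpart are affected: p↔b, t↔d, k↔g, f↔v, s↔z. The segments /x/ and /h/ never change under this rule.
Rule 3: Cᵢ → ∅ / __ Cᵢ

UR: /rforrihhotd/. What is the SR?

rforihod

Rule 1 (intervocalic voicing): no segment meets the environment; /rforrihhotd/ is unchanged.
Rule 2 (regressive voicing assimilation): /t/ precedes the voiced obstruent /d/, so it voices to [d] by assimilation. /rforrihhotd/ → rforrihhodd.
Rule 3 (degemination): /rr/ is a geminate; the first /r/ deletes. /hh/ is a geminate; the first /h/ deletes. /dd/ is a geminate; the first /d/ deletes. /rforrihhodd/ → rforihod.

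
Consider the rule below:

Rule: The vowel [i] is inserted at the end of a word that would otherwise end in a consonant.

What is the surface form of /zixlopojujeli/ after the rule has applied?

zixlopojujeli

No segment of /zixlopojujeli/ meets the structural description of the rule, so the form surfaces unchanged.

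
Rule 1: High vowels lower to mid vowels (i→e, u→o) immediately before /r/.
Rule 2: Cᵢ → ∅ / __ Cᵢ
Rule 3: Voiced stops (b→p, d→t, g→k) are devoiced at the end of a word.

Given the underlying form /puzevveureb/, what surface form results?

puzeveorep

Rule 1 (pre-rhotic lowering): /u/ is a high vowel immediately before /r/, so it lowers to [o]. /puzevveureb/ → puzevveoreb.
Rule 2 (degemination): /vv/ is a geminate; the first /v/ deletes. /puzevveoreb/ → puzeveoreb.
Rule 3 (final devoicing): /b/ is a voiced stop in word-final position, so it devoices to [p]. /puzeveoreb/ → puzeveorep.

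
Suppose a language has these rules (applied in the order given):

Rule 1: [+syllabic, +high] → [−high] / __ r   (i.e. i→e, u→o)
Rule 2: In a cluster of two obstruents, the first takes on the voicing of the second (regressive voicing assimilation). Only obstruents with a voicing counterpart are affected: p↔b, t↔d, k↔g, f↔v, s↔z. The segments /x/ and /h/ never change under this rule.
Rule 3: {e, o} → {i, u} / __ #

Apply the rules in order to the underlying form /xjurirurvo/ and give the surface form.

xjorerorvu

Rule 1 (pre-rhotic lowering): /u/ is a high vowel immediately before /r/, so it lowers to [o]. /i/ is a high vowel immediately before /r/, so it lowers to [e]. /u/ is a high vowel immediately before /r/, so it lowers to [o]. /xjurirurvo/ → xjorerorvo.
Rule 2 (regressive voicing assimilation): no segment meets the environment; /xjorerorvo/ is unchanged.
Rule 3 (final vowel raising): /o/ is a mid vowel in word-final position, so it raises to [u]. /xjorerorvo/ → xjorerorvu.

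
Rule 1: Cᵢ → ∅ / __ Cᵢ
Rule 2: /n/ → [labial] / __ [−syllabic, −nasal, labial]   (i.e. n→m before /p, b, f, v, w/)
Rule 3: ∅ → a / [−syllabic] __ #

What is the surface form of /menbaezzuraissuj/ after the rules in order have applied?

membaezuraisuja

Rule 1 (degemination): /zz/ is a geminate; the first /z/ deletes. /ss/ is a geminate; the first /s/ deletes. /menbaezzuraissuj/ → menbaezuraisuj.
Rule 2 (nasal place assimilation): /n/ precedes the labial consonant /b/, so it assimilates in place to [m]. /menbaezuraisuj/ → membaezuraisuj.
Rule 3 (final a-epenthesis): the form ends in the consonant /j/, so [a] is inserted word-finally. /membaezuraisuj/ → membaezuraisuja.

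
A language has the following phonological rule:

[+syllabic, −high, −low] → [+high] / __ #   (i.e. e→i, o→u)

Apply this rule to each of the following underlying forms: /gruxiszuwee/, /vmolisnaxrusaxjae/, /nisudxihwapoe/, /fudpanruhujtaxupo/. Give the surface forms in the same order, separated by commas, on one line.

/gruxiszuwee/: /e/ is a mid vowel in word-final position, so it raises to [i]. → [gruxiszuwei].
/vmolisnaxrusaxjae/: /e/ is a mid vowel in word-final position, so it raises to [i]. → [vmolisnaxrusaxjai].
/nisudxihwapoe/: /e/ is a mid vowel in word-final position, so it raises to [i]. → [nisudxihwapoi].
/fudpanruhujtaxupo/: /o/ is a mid vowel in word-final position, so it raises to [u]. → [fudpanruhujtaxupu].

gruxiszuwei, vmolisnaxrusaxjai, nisudxihwapoi, fudpanruhujtaxupu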